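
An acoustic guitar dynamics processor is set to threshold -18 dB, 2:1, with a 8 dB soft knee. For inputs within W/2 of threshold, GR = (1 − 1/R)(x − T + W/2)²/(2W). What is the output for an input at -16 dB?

x − T + W/2 = -16 − (-18) + 4 = 6.
GR = (1 − 1/2) × 6² / 16 = 0.5 × 36 / 16 = 1.125 dB.
Output = -16 − 1.125 = -17.125 dB.

-17.125 dB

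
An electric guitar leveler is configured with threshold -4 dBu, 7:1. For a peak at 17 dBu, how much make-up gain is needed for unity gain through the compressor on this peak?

18 dB

The peak compresses to -4 + 21/7 = -1 dBu.
To reach 17 dBu requires 17 − (-1) = 18 dB of make-up.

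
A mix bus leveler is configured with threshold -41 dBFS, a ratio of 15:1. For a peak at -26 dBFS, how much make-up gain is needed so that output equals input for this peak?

14 dB

Without make-up, output = threshold + overshoot/15 = -41 + 1 = -40 dBFS.
Gap to target: 14 dB.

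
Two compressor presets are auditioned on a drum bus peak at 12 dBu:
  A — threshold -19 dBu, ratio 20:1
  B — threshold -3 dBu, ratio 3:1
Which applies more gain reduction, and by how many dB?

A: overshoot 31 dB → output overshoot 1.55 dB → GR 29.45 dB.
B: overshoot 15 dB → output overshoot 5 dB → GR 10 dB.
A reduces 19.45 dB more.

A, by 19.45 dB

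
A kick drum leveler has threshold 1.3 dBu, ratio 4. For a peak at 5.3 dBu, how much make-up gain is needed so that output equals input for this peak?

Without make-up, output = threshold + overshoot/4 = 1.3 + 1 = 2.3 dBu.
Gap to target: 3 dB.

3 dB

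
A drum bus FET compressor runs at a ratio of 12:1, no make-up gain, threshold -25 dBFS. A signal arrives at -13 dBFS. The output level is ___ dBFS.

-24 dBFS

The input is 12 dB above the -25 dBFS threshold.
The 12 dB excess becomes 1 dB after 12:1 reduction.
That puts the output at -24 dBFS.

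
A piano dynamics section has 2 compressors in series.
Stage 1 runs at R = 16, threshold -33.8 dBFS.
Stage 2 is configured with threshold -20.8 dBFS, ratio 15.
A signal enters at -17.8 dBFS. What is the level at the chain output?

Stage 1: -17.8 dBFS is 16 dB over -33.8 dBFS; at 16:1 that becomes 1 dB over, giving -32.8 dBFS.
Stage 2: below threshold (-32.8 ≤ -20.8); passes unchanged; output -32.8 dBFS.

-32.8 dBFS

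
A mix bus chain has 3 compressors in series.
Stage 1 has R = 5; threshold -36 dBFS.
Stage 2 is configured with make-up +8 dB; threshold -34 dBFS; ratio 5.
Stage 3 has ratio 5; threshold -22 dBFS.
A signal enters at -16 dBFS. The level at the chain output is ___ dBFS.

-25.6 dBFS

Stage 1: overshoot 20 dB → 20/5 = 4 dB → -32 dBFS.
Stage 2: 2 dB above -34 dBFS, reduced 5:1 to 0.4 dB above → -33.6 dBFS; +8 dB make-up → -25.6 dBFS.
Stage 3: -25.6 dBFS ≤ -22 dBFS, so stage 3 doesn't engage; output -25.6 dBFS.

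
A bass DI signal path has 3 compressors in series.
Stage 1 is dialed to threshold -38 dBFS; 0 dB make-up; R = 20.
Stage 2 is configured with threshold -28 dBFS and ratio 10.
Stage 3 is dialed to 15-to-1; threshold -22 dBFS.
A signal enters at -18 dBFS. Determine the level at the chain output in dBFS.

Stage 1: 20 dB above -38 dBFS, reduced 20:1 to 1 dB above → -37 dBFS.
Stage 2: -37 dBFS is at or below the -28 dBFS threshold — no compression; output -37 dBFS.
Stage 3: below threshold (-37 ≤ -22); passes unchanged; output -37 dBFS.

-37 dBFS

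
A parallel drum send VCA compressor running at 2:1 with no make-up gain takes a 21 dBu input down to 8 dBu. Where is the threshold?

Input is 26 dB above T (since output overshoot × R = input overshoot: (8 − T)·2 = 21 − T gives T = -5 dBu).
Check: -5 + (21 − (-5))/2 = -5 + 13 = 8 dBu. ✓

-5 dBu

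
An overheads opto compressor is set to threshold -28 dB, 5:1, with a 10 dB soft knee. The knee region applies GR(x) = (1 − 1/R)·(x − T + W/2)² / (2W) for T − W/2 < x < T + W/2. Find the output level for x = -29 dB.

-29.64 dB

x − T + W/2 = -29 − (-28) + 5 = 4.
GR = (1 − 1/5) × 4² / 20 = 0.8 × 16 / 20 = 0.64 dB.
Output = -29 − 0.64 = -29.64 dB.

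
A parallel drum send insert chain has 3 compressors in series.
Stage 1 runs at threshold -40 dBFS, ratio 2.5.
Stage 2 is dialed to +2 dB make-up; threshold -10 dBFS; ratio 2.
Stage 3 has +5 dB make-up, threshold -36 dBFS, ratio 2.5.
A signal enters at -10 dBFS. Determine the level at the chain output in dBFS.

Stage 1: overshoot 30 dB → 30/2.5 = 12 dB → -28 dBFS.
Stage 2: below threshold (-28 ≤ -10); passes unchanged; make-up brings it to -26 dBFS.
Stage 3: overshoot 10 dB → 10/2.5 = 4 dB → -32 dBFS; +5 dB make-up → -27 dBFS.

-27 dBFS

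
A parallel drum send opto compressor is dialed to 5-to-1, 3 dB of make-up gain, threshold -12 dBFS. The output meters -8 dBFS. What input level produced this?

Remove make-up: -8 − 3 = -11 dBFS.
That's 1 dB above the -12 dBFS threshold.
Undo the ratio: input overshoot = 1 × 5 = 5 dB, giving input = -7 dBFS.

-7 dBFS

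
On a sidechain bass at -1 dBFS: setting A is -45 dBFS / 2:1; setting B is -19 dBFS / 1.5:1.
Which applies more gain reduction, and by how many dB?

A: overshoot 44 dB → output overshoot 22 dB → GR 22 dB.
B: overshoot 18 dB → output overshoot 12 dB → GR 6 dB.
A reduces 16 dB more.

A, by 16 dB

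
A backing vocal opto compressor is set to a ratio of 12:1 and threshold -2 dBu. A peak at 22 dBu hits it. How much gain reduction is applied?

22 dB

The signal is 24 dB above threshold.
After 12:1 compression the overshoot becomes 24/12 = 2 dB.
GR = overshoot in − overshoot out = 24 − 2 = 22 dB.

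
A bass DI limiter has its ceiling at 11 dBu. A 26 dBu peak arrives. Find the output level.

At ∞:1, everything above 11 dBu is held at the ceiling.

11 dBu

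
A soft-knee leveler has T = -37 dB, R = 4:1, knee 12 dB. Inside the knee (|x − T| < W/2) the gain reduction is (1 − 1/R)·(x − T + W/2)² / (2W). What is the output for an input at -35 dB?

x − T + W/2 = -35 − (-37) + 6 = 8.
GR = (1 − 1/4) × 8² / 24 = 0.75 × 64 / 24 = 2 dB.
Output = -35 − 2 = -37 dB.

-37 dB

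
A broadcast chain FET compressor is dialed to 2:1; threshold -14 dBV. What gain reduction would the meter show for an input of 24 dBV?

19 dB

The signal is 38 dB above threshold.
At 2:1, output sits 38/2 = 19 dB above threshold.
Gain reduction = 38 − 19 = 19 dB.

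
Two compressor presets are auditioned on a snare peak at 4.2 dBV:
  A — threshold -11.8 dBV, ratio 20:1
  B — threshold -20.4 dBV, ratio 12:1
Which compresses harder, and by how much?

B, by 7.35 dB

A: 16 dB over, compressed to 0.8 dB over, so 15.2 dB of GR.
B: 24.6 dB over, compressed to 2.05 dB over, so 22.55 dB of GR.
Difference: 7.35 dB in favour of B.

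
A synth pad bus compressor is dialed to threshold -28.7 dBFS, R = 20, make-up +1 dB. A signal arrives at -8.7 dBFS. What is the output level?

The input is 20 dB above the -28.7 dBFS threshold.
At 20:1 the overshoot is divided by 20, leaving 1 dB above threshold.
Output = -28.7 + 1 = -27.7 dBFS; make-up adds 1 dB, giving -26.7 dBFS.

-26.7 dBFS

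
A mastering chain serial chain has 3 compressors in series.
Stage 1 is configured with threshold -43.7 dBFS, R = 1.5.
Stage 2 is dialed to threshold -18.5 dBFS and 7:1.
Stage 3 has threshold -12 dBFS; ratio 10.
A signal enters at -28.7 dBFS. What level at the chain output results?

-33.7 dBFS

Stage 1: -28.7 dBFS is 15 dB over -43.7 dBFS; at 1.5:1 that becomes 10 dB over, giving -33.7 dBFS.
Stage 2: -33.7 dBFS is at or below the -18.5 dBFS threshold — no compression; output -33.7 dBFS.
Stage 3: -33.7 dBFS is at or below the -12 dBFS threshold — no compression; output -33.7 dBFS.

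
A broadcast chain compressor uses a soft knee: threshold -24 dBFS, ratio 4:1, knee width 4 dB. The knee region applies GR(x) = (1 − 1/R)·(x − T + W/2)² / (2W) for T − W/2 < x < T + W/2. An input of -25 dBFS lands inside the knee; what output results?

-25.09375 dBFS

x − T + W/2 = -25 − (-24) + 2 = 1.
GR = (1 − 1/4) × 1² / 8 = 0.75 × 1 / 8 = 0.09375 dB.
Output = -25 − 0.09375 = -25.09375 dBFS.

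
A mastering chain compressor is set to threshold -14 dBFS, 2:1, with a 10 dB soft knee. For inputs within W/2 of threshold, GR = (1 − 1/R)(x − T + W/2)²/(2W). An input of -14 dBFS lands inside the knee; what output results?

-14.625 dBFS

x − T + W/2 = -14 − (-14) + 5 = 5.
GR = (1 − 1/2) × 5² / 20 = 0.5 × 25 / 20 = 0.625 dB.
Output = -14 − 0.625 = -14.625 dBFS.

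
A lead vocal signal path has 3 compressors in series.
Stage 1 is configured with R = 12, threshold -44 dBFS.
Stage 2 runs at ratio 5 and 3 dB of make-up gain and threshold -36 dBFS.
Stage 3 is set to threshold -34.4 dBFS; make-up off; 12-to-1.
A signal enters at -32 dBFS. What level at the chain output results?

Stage 1: overshoot 12 dB → 12/12 = 1 dB → -43 dBFS.
Stage 2: -43 dBFS ≤ -36 dBFS, so stage 2 doesn't engage; make-up brings it to -40 dBFS.
Stage 3: -40 dBFS is at or below the -34.4 dBFS threshold — no compression; output -40 dBFS.

-40 dBFS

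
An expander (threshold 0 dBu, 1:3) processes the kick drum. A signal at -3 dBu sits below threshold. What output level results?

Undershoot = 0 − (-3) = 3 dB.
At 1:3, that expands to 9 dB under threshold.
Output = 0 − 9 = -9 dBu.

-9 dBu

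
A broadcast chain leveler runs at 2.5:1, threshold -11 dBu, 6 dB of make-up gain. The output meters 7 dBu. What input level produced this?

19 dBu

Before make-up, the level was 7 − 6 = 1 dBu.
The compressed level sits 1 − (-11) = 12 dB over threshold.
Undo the ratio: input overshoot = 12 × 2.5 = 30 dB, giving input = 19 dBu.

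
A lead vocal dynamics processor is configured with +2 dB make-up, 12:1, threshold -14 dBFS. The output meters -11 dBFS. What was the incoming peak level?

-2 dBFS

Remove make-up: -11 − 2 = -13 dBFS.
That's 1 dB above the -14 dBFS threshold.
Input overshoot = R × output overshoot = 12 dB → input = -14 + 12 = -2 dBFS.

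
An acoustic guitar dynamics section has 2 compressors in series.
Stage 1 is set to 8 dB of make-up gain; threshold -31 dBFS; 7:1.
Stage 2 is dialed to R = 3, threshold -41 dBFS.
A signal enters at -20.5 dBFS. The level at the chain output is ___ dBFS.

Stage 1: 10.5 dB above -31 dBFS, reduced 7:1 to 1.5 dB above → -29.5 dBFS; +8 dB make-up → -21.5 dBFS.
Stage 2: -21.5 dBFS is 19.5 dB over -41 dBFS; at 3:1 that becomes 6.5 dB over, giving -34.5 dBFS.

-34.5 dBFS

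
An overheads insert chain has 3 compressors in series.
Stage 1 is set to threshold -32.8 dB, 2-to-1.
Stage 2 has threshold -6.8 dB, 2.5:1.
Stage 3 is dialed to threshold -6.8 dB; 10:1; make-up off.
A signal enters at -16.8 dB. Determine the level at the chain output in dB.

Stage 1: overshoot 16 dB → 16/2 = 8 dB → -24.8 dB.
Stage 2: -24.8 dB is at or below the -6.8 dB threshold — no compression; output -24.8 dB.
Stage 3: below threshold (-24.8 ≤ -6.8); passes unchanged; output -24.8 dB.

-24.8 dB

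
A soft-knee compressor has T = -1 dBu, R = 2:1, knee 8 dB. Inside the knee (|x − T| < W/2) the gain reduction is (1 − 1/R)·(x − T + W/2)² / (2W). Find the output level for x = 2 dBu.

x − T + W/2 = 2 − (-1) + 4 = 7.
GR = (1 − 1/2) × 7² / 16 = 0.5 × 49 / 16 = 1.53125 dB.
Output = 2 − 1.53125 = 0.46875 dBu.

0.46875 dBu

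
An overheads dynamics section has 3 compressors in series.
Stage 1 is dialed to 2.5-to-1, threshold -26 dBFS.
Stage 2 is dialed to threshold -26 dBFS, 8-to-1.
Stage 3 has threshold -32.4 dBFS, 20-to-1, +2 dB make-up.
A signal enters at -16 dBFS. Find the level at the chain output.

Stage 1: overshoot 10 dB → 10/2.5 = 4 dB → -22 dBFS.
Stage 2: 4 dB above -26 dBFS, reduced 8:1 to 0.5 dB above → -25.5 dBFS.
Stage 3: 6.9 dB above -32.4 dBFS, reduced 20:1 to 0.345 dB above → -32.055 dBFS; +2 dB make-up → -30.055 dBFS.

-30.055 dBFS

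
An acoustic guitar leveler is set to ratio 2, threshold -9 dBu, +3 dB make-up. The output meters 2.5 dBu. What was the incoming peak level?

Remove make-up: 2.5 − 3 = -0.5 dBu.
That's 8.5 dB above the -9 dBu threshold.
Undo the ratio: input overshoot = 8.5 × 2 = 17 dB, giving input = 8 dBu.

8 dBu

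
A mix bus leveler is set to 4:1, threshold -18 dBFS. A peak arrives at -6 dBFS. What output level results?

-15 dBFS

Overshoot: -6 − (-18) = 12 dB.
4:1 compression reduces that to 12/4 = 3 dB over.
So the level is -18 + 3 = -15 dBFS.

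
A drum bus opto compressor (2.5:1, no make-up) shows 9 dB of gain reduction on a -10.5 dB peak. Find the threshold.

Gain reduction = -10.5 − (-19.5) = 9 dB; output overshoot = GR / (R − 1) = 9 / 1.5 = 6 dB.
Threshold = output − output overshoot = -19.5 − 6 = -25.5 dB.

-25.5 dB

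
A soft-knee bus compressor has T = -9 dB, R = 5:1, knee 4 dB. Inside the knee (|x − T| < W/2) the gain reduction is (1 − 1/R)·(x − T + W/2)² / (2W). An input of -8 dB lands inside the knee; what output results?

-8.9 dB

x − T + W/2 = -8 − (-9) + 2 = 3.
GR = (1 − 1/5) × 3² / 8 = 0.8 × 9 / 8 = 0.9 dB.
Output = -8 − 0.9 = -8.9 dB.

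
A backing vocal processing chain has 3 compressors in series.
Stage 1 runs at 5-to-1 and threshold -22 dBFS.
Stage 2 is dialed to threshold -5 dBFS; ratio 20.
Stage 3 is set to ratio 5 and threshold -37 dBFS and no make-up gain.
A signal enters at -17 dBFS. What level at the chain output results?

Stage 1: overshoot 5 dB → 5/5 = 1 dB → -21 dBFS.
Stage 2: -21 dBFS ≤ -5 dBFS, so stage 2 doesn't engage; output -21 dBFS.
Stage 3: -21 dBFS is 16 dB over -37 dBFS; at 5:1 that becomes 3.2 dB over, giving -33.8 dBFS.

-33.8 dBFS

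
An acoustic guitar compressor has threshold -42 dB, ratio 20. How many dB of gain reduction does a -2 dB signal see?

38 dB

The signal is 40 dB above threshold.
A 20:1 ratio leaves 2 dB of that excess.
GR = overshoot in − overshoot out = 40 − 2 = 38 dB.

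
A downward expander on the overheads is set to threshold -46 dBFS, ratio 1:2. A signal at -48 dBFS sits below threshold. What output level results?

Below threshold, a 1:2 expander applies gain = (2−1)×(T − x) of attenuation.
(2−1) × 2 = 2 dB, so output = -48 − 2 = -50 dBFS.

-50 dBFS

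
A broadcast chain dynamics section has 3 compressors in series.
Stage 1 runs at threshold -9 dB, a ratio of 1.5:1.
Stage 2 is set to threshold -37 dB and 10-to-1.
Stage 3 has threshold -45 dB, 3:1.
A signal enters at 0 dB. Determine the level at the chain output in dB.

-41.2 dB

Stage 1: overshoot 9 dB → 9/1.5 = 6 dB → -3 dB.
Stage 2: 34 dB above -37 dB, reduced 10:1 to 3.4 dB above → -33.6 dB.
Stage 3: -33.6 dB is 11.4 dB over -45 dB; at 3:1 that becomes 3.8 dB over, giving -41.2 dB.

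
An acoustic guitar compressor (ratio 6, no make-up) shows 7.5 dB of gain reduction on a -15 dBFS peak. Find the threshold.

Let T be the threshold. Output overshoot = (input overshoot)/R, so -22.5 − T = (-15 − T)/6.
6·(-22.5 − T) = -15 − T → 5·T = -135 − (-15) = -120.
T = -120/5 = -24 dBFS.

-24 dBFS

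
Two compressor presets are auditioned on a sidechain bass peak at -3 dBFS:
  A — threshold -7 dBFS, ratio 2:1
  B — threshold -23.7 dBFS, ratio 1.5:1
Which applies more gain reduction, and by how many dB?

B, by 4.9 dB

A: overshoot 4 dB → output overshoot 2 dB → GR 2 dB.
B: overshoot 20.7 dB → output overshoot 13.8 dB → GR 6.9 dB.
B reduces 4.9 dB more.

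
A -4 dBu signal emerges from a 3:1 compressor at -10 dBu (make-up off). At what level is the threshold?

Gain reduction = -4 − (-10) = 6 dB; output overshoot = GR / (R − 1) = 6 / 2 = 3 dB.
Threshold = output − output overshoot = -10 − 3 = -13 dBu.

-13 dBu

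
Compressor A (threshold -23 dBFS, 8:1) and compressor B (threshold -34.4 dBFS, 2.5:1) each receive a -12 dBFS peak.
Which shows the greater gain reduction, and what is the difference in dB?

A: 11 dB over, compressed to 1.375 dB over, so 9.625 dB of GR.
B: 22.4 dB over, compressed to 8.96 dB over, so 13.44 dB of GR.
B reduces 3.815 dB more.

B, by 3.815 dB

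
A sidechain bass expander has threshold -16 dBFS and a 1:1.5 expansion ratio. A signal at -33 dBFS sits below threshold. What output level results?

Below threshold, a 1:1.5 expander applies gain = (1.5−1)×(T − x) of attenuation.
(1.5−1) × 17 = 8.5 dB, so output = -33 − 8.5 = -41.5 dBFS.

-41.5 dBFS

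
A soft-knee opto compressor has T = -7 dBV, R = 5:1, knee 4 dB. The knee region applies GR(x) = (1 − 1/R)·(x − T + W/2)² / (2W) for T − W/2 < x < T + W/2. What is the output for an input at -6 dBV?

-6.9 dBV

x − T + W/2 = -6 − (-7) + 2 = 3.
GR = (1 − 1/5) × 3² / 8 = 0.8 × 9 / 8 = 0.9 dB.
Output = -6 − 0.9 = -6.9 dBV.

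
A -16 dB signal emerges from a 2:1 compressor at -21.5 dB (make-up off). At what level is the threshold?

-27 dB

Let T be the threshold. Output overshoot = (input overshoot)/R, so -21.5 − T = (-16 − T)/2.
2·(-21.5 − T) = -16 − T → 1·T = -43 − (-16) = -27.
T = -27/1 = -27 dB.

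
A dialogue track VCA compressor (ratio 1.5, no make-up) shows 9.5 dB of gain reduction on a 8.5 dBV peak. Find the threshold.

-20 dBV

Gain reduction = 8.5 − (-1) = 9.5 dB; output overshoot = GR / (R − 1) = 9.5 / 0.5 = 19 dB.
Threshold = output − output overshoot = -1 − 19 = -20 dBV.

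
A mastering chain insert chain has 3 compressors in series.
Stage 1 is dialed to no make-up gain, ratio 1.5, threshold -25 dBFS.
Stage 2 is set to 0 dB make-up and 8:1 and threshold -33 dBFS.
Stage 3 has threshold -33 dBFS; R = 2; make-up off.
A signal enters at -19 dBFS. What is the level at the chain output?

-32.25 dBFS

Stage 1: 6 dB above -25 dBFS, reduced 1.5:1 to 4 dB above → -21 dBFS.
Stage 2: -21 dBFS is 12 dB over -33 dBFS; at 8:1 that becomes 1.5 dB over, giving -31.5 dBFS.
Stage 3: 1.5 dB above -33 dBFS, reduced 2:1 to 0.75 dB above → -32.25 dBFS.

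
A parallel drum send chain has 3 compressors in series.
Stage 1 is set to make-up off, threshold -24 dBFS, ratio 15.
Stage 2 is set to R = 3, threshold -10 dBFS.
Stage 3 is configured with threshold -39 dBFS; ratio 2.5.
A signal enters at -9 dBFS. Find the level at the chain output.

Stage 1: 15 dB above -24 dBFS, reduced 15:1 to 1 dB above → -23 dBFS.
Stage 2: -23 dBFS ≤ -10 dBFS, so stage 2 doesn't engage; output -23 dBFS.
Stage 3: -23 dBFS is 16 dB over -39 dBFS; at 2.5:1 that becomes 6.4 dB over, giving -32.6 dBFS.

-32.6 dBFS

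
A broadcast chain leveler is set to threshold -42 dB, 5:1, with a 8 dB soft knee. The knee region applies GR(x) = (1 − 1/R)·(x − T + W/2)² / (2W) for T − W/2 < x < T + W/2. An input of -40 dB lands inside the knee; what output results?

-41.8 dB

x − T + W/2 = -40 − (-42) + 4 = 6.
GR = (1 − 1/5) × 6² / 16 = 0.8 × 36 / 16 = 1.8 dB.
Output = -40 − 1.8 = -41.8 dB.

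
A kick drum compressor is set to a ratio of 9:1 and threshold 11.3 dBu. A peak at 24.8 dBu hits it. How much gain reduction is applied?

24.8 dBu exceeds the threshold by 13.5 dB.
At 9:1, output sits 13.5/9 = 1.5 dB above threshold.
GR = overshoot in − overshoot out = 13.5 − 1.5 = 12 dB.

12 dB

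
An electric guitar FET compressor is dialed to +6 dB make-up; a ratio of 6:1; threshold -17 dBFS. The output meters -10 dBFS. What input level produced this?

-11 dBFS

Before make-up, the level was -10 − 6 = -16 dBFS.
The compressed level sits -16 − (-17) = 1 dB over threshold.
Before 6:1 compression the overshoot was 1 × 6 = 6 dB, so input = -17 + 6 = -11 dBFS.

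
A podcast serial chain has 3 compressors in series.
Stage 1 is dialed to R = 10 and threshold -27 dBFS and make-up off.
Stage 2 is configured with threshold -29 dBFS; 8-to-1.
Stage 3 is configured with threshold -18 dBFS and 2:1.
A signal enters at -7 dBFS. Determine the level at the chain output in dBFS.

Stage 1: 20 dB above -27 dBFS, reduced 10:1 to 2 dB above → -25 dBFS.
Stage 2: -25 dBFS is 4 dB over -29 dBFS; at 8:1 that becomes 0.5 dB over, giving -28.5 dBFS.
Stage 3: -28.5 dBFS ≤ -18 dBFS, so stage 3 doesn't engage; output -28.5 dBFS.

-28.5 dBFS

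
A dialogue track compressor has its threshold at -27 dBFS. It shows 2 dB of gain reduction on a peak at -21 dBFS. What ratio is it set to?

1.5:1

Input overshoot = -21 − (-27) = 6 dB.
Output overshoot = 6 − 2 = 4 dB.
Ratio = input overshoot / output overshoot = 6 / 4 = 1.5.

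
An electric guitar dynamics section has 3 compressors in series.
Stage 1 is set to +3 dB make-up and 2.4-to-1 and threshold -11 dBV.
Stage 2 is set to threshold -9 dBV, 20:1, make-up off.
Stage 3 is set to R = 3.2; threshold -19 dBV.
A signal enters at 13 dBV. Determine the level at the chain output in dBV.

Stage 1: overshoot 24 dB → 24/2.4 = 10 dB → -1 dBV; +3 dB make-up → 2 dBV.
Stage 2: overshoot 11 dB → 11/20 = 0.55 dB → -8.45 dBV.
Stage 3: overshoot 10.55 dB → 10.55/3.2 = 3.296875 dB → -15.703125 dBV.

-15.703125 dBV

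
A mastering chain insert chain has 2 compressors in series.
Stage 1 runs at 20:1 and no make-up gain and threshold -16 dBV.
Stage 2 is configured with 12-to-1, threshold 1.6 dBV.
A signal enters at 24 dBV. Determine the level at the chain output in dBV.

-14 dBV

Stage 1: overshoot 40 dB → 40/20 = 2 dB → -14 dBV.
Stage 2: -14 dBV is at or below the 1.6 dBV threshold — no compression; output -14 dBV.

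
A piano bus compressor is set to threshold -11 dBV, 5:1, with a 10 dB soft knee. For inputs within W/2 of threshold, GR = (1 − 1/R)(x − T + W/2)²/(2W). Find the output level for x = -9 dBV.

-10.96 dBV

x − T + W/2 = -9 − (-11) + 5 = 7.
GR = (1 − 1/5) × 7² / 20 = 0.8 × 49 / 20 = 1.96 dB.
Output = -9 − 1.96 = -10.96 dBV.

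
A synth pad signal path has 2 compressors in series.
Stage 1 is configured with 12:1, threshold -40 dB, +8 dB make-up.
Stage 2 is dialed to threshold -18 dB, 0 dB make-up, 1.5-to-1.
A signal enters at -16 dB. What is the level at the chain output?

-30 dB

Stage 1: -16 dB is 24 dB over -40 dB; at 12:1 that becomes 2 dB over, giving -38 dB; +8 dB make-up → -30 dB.
Stage 2: -30 dB ≤ -18 dB, so stage 2 doesn't engage; output -30 dB.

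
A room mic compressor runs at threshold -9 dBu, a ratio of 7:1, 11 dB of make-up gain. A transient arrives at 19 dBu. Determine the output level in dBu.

6 dBu

19 dBu sits 28 dB over threshold.
The 28 dB excess becomes 4 dB after 7:1 reduction.
That puts the output at -5 dBu; make-up adds 11 dB, giving 6 dBu.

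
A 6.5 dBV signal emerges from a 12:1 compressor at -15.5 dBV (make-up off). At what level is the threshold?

-17.5 dBV

Input is 24 dB above T (since output overshoot × R = input overshoot: (-15.5 − T)·12 = 6.5 − T gives T = -17.5 dBV).
Check: -17.5 + (6.5 − (-17.5))/12 = -17.5 + 2 = -15.5 dBV. ✓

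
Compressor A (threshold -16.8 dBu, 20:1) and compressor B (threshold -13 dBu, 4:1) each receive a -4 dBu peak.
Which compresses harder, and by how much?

A, by 5.41 dB

A: overshoot 12.8 dB → output overshoot 0.64 dB → GR 12.16 dB.
B: overshoot 9 dB → output overshoot 2.25 dB → GR 6.75 dB.
Difference: 5.41 dB in favour of A.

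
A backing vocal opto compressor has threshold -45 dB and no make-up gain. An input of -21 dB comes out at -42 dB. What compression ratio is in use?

Input overshoot = -21 − (-45) = 24 dB; output overshoot = -42 − (-45) = 3 dB.
Ratio = 24 / 3 = 8.

8:1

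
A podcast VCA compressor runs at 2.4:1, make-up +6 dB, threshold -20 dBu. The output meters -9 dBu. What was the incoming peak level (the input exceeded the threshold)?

Remove make-up: -9 − 6 = -15 dBu.
That's 5 dB above the -20 dBu threshold.
Input overshoot = R × output overshoot = 12 dB → input = -20 + 12 = -8 dBu.

-8 dBu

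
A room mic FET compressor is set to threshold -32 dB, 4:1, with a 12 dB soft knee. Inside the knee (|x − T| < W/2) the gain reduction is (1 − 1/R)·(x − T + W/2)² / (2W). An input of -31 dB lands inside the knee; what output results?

-32.53125 dB

x − T + W/2 = -31 − (-32) + 6 = 7.
GR = (1 − 1/4) × 7² / 24 = 0.75 × 49 / 24 = 1.53125 dB.
Output = -31 − 1.53125 = -32.53125 dB.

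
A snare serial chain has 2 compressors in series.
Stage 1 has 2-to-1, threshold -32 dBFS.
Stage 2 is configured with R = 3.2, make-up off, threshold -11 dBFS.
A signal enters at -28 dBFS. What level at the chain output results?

Stage 1: overshoot 4 dB → 4/2 = 2 dB → -30 dBFS.
Stage 2: -30 dBFS is at or below the -11 dBFS threshold — no compression; output -30 dBFS.

-30 dBFS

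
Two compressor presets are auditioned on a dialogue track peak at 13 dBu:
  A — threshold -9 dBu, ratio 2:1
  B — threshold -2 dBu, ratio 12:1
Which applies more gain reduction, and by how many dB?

A: GR = 22 − 22/2 = 11 dB.
B: GR = 15 − 15/12 = 13.75 dB.
B applies 2.75 dB more gain reduction.

B, by 2.75 dB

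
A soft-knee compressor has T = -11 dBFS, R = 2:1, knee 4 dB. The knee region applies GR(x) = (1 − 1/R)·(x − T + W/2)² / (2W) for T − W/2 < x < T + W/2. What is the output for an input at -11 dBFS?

x − T + W/2 = -11 − (-11) + 2 = 2.
GR = (1 − 1/2) × 2² / 8 = 0.5 × 4 / 8 = 0.25 dB.
Output = -11 − 0.25 = -11.25 dBFS.

-11.25 dBFS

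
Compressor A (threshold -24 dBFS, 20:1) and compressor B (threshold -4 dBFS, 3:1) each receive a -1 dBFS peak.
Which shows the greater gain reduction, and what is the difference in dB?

A: 23 dB over, compressed to 1.15 dB over, so 21.85 dB of GR.
B: 3 dB over, compressed to 1 dB over, so 2 dB of GR.
A applies 19.85 dB more gain reduction.

A, by 19.85 dB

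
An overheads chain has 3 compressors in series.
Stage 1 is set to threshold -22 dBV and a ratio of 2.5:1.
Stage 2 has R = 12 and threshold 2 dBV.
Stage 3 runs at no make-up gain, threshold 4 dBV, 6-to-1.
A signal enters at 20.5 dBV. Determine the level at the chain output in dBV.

Stage 1: overshoot 42.5 dB → 42.5/2.5 = 17 dB → -5 dBV.
Stage 2: below threshold (-5 ≤ 2); passes unchanged; output -5 dBV.
Stage 3: -5 dBV is at or below the 4 dBV threshold — no compression; output -5 dBV.

-5 dBV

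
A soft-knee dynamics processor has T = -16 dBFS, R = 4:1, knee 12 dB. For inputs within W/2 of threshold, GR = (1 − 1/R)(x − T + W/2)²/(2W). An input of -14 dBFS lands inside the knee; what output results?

-16 dBFS

x − T + W/2 = -14 − (-16) + 6 = 8.
GR = (1 − 1/4) × 8² / 24 = 0.75 × 64 / 24 = 2 dB.
Output = -14 − 2 = -16 dBFS.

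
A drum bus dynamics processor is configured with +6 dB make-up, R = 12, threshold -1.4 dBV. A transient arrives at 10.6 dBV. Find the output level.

5.6 dBV

10.6 dBV sits 12 dB over threshold.
12:1 compression reduces that to 12/12 = 1 dB over.
That puts the output at -0.4 dBV; make-up adds 6 dB, giving 5.6 dBV.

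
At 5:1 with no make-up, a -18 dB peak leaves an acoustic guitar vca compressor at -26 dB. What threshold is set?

-28 dB

Gain reduction = -18 − (-26) = 8 dB; output overshoot = GR / (R − 1) = 8 / 4 = 2 dB.
Threshold = output − output overshoot = -26 − 2 = -28 dB.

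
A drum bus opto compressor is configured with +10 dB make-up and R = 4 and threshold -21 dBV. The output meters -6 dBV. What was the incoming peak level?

Stripping the +10 dB make-up gives -16 dBV at the gain stage.
Post-compression overshoot = -16 − (-21) = 5 dB.
Undo the ratio: input overshoot = 5 × 4 = 20 dB, giving input = -1 dBV.

-1 dBV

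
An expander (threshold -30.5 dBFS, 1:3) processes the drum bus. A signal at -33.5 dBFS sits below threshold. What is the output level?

The input is 3 dB below the -30.5 dBFS threshold.
A 1:3 expander multiplies undershoot by 3: 3 × 3 = 9 dB below threshold.
Output = -30.5 − 9 = -39.5 dBFS.

-39.5 dBFS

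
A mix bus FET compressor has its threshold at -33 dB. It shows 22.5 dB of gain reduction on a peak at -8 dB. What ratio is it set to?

10:1

Input overshoot = -8 − (-33) = 25 dB.
Output overshoot = 25 − 22.5 = 2.5 dB.
Ratio = input overshoot / output overshoot = 25 / 2.5 = 10.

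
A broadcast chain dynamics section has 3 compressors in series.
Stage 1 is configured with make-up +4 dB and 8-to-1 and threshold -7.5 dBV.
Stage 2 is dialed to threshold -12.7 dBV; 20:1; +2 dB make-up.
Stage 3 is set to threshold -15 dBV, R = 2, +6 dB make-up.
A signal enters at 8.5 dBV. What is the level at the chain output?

-6.57 dBV

Stage 1: 16 dB above -7.5 dBV, reduced 8:1 to 2 dB above → -5.5 dBV; +4 dB make-up → -1.5 dBV.
Stage 2: 11.2 dB above -12.7 dBV, reduced 20:1 to 0.56 dB above → -12.14 dBV; +2 dB make-up → -10.14 dBV.
Stage 3: -10.14 dBV is 4.86 dB over -15 dBV; at 2:1 that becomes 2.43 dB over, giving -12.57 dBV; +6 dB make-up → -6.57 dBV.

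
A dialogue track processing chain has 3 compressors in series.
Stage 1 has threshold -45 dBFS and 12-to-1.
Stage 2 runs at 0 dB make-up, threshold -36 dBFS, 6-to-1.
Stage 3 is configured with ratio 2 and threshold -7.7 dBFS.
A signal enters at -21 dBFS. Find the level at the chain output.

-43 dBFS

Stage 1: overshoot 24 dB → 24/12 = 2 dB → -43 dBFS.
Stage 2: -43 dBFS is at or below the -36 dBFS threshold — no compression; output -43 dBFS.
Stage 3: -43 dBFS ≤ -7.7 dBFS, so stage 3 doesn't engage; output -43 dBFS.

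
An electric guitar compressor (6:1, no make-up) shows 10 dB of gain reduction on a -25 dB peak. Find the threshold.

Let T be the threshold. Output overshoot = (input overshoot)/R, so -35 − T = (-25 − T)/6.
6·(-35 − T) = -25 − T → 5·T = -210 − (-25) = -185.
T = -185/5 = -37 dB.

-37 dB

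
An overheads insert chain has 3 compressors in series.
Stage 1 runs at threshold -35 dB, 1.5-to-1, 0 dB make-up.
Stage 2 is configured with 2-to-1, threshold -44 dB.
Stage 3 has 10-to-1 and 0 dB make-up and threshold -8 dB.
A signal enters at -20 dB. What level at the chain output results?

Stage 1: overshoot 15 dB → 15/1.5 = 10 dB → -25 dB.
Stage 2: 19 dB above -44 dB, reduced 2:1 to 9.5 dB above → -34.5 dB.
Stage 3: below threshold (-34.5 ≤ -8); passes unchanged; output -34.5 dB.

-34.5 dB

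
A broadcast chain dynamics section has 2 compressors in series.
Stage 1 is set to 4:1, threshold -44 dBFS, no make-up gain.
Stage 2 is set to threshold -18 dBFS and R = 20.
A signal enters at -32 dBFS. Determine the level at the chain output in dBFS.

-41 dBFS

Stage 1: 12 dB above -44 dBFS, reduced 4:1 to 3 dB above → -41 dBFS.
Stage 2: -41 dBFS is at or below the -18 dBFS threshold — no compression; output -41 dBFS.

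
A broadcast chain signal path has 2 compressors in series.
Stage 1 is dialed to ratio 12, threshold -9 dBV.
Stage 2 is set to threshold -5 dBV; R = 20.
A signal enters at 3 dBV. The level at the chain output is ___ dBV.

-8 dBV

Stage 1: 3 dBV is 12 dB over -9 dBV; at 12:1 that becomes 1 dB over, giving -8 dBV.
Stage 2: -8 dBV is at or below the -5 dBV threshold — no compression; output -8 dBV.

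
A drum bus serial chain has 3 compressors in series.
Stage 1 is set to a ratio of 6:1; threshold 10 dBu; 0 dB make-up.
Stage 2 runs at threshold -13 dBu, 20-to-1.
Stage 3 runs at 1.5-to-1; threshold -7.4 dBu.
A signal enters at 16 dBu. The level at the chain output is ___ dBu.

Stage 1: 6 dB above 10 dBu, reduced 6:1 to 1 dB above → 11 dBu.
Stage 2: 11 dBu is 24 dB over -13 dBu; at 20:1 that becomes 1.2 dB over, giving -11.8 dBu.
Stage 3: below threshold (-11.8 ≤ -7.4); passes unchanged; output -11.8 dBu.

-11.8 dBu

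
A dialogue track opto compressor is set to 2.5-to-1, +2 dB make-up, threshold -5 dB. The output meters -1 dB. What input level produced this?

Remove make-up: -1 − 2 = -3 dB.
Post-compression overshoot = -3 − (-5) = 2 dB.
Input overshoot = R × output overshoot = 5 dB → input = -5 + 5 = 0 dB.

0 dB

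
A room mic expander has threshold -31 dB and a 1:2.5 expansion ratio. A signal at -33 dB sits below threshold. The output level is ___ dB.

-36 dB

Undershoot = (-31) − (-33) = 2 dB.
At 1:2.5, that expands to 5 dB under threshold.
Output = -31 − 5 = -36 dB.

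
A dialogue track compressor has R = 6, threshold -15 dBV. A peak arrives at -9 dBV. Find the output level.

Overshoot: -9 − (-15) = 6 dB.
The 6 dB excess becomes 1 dB after 6:1 reduction.
That puts the output at -14 dBV.

-14 dBV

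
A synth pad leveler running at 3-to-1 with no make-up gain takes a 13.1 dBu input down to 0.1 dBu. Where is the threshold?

-6.4 dBu

Let T be the threshold. Output overshoot = (input overshoot)/R, so 0.1 − T = (13.1 − T)/3.
3·(0.1 − T) = 13.1 − T → 2·T = 0.3 − 13.1 = -12.8.
T = -12.8/2 = -6.4 dBu.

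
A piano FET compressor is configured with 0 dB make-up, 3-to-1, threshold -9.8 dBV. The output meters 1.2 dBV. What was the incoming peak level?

23.2 dBV

Post-compression overshoot = 1.2 − (-9.8) = 11 dB.
Input overshoot = R × output overshoot = 33 dB → input = -9.8 + 33 = 23.2 dBV.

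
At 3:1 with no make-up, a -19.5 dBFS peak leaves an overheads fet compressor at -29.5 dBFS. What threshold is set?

Input is 15 dB above T (since output overshoot × R = input overshoot: (-29.5 − T)·3 = -19.5 − T gives T = -34.5 dBFS).
Check: -34.5 + (-19.5 − (-34.5))/3 = -34.5 + 5 = -29.5 dBFS. ✓

-34.5 dBFS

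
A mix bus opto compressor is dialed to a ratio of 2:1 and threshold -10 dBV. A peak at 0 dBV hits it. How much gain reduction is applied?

Overshoot = 0 − (-10) = 10 dB.
At 2:1, output sits 10/2 = 5 dB above threshold.
So the signal is attenuated by 10 − 5 = 5 dB.

5 dB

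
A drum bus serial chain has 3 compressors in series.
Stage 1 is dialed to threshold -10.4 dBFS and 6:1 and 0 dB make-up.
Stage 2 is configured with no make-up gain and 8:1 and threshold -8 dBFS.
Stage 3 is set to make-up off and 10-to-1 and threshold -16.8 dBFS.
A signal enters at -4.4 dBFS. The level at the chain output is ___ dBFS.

Stage 1: overshoot 6 dB → 6/6 = 1 dB → -9.4 dBFS.
Stage 2: -9.4 dBFS is at or below the -8 dBFS threshold — no compression; output -9.4 dBFS.
Stage 3: -9.4 dBFS is 7.4 dB over -16.8 dBFS; at 10:1 that becomes 0.74 dB over, giving -16.06 dBFS.

-16.06 dBFS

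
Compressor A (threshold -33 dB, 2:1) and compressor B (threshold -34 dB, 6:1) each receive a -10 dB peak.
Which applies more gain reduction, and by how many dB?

A: overshoot 23 dB → output overshoot 11.5 dB → GR 11.5 dB.
B: overshoot 24 dB → output overshoot 4 dB → GR 20 dB.
B reduces 8.5 dB more.

B, by 8.5 dB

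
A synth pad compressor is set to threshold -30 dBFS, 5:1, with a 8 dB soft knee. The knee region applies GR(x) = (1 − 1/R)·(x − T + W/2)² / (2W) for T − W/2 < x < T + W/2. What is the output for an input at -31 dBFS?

-31.45 dBFS

x − T + W/2 = -31 − (-30) + 4 = 3.
GR = (1 − 1/5) × 3² / 16 = 0.8 × 9 / 16 = 0.45 dB.
Output = -31 − 0.45 = -31.45 dBFS.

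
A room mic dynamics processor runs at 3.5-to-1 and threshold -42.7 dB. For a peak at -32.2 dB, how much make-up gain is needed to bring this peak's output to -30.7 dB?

9 dB

The peak compresses to -42.7 + 10.5/3.5 = -39.7 dB.
To reach -30.7 dB requires -30.7 − (-39.7) = 9 dB of make-up.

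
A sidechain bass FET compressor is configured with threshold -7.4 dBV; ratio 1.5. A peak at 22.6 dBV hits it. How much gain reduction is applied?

Overshoot = 22.6 − (-7.4) = 30 dB.
A 1.5:1 ratio leaves 20 dB of that excess.
So the signal is attenuated by 30 − 20 = 10 dB.

10 dB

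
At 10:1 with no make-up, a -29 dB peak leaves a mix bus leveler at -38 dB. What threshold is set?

Let T be the threshold. Output overshoot = (input overshoot)/R, so -38 − T = (-29 − T)/10.
10·(-38 − T) = -29 − T → 9·T = -380 − (-29) = -351.
T = -351/9 = -39 dB.

-39 dB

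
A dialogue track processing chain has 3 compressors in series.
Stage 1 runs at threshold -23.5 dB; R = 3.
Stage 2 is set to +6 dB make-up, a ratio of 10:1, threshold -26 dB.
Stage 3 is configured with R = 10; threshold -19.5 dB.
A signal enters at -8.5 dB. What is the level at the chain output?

Stage 1: 15 dB above -23.5 dB, reduced 3:1 to 5 dB above → -18.5 dB.
Stage 2: 7.5 dB above -26 dB, reduced 10:1 to 0.75 dB above → -25.25 dB; +6 dB make-up → -19.25 dB.
Stage 3: 0.25 dB above -19.5 dB, reduced 10:1 to 0.025 dB above → -19.475 dB.

-19.475 dB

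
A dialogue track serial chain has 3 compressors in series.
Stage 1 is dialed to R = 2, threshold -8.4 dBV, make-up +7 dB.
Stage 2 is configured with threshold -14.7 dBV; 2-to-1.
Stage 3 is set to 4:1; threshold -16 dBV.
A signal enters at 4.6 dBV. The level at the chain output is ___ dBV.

-13.2 dBV

Stage 1: 13 dB above -8.4 dBV, reduced 2:1 to 6.5 dB above → -1.9 dBV; +7 dB make-up → 5.1 dBV.
Stage 2: 5.1 dBV is 19.8 dB over -14.7 dBV; at 2:1 that becomes 9.9 dB over, giving -4.8 dBV.
Stage 3: 11.2 dB above -16 dBV, reduced 4:1 to 2.8 dB above → -13.2 dBV.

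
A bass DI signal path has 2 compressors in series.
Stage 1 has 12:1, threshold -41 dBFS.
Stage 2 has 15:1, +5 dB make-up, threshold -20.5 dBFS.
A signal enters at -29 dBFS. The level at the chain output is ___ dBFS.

-35 dBFS

Stage 1: overshoot 12 dB → 12/12 = 1 dB → -40 dBFS.
Stage 2: below threshold (-40 ≤ -20.5); passes unchanged; make-up brings it to -35 dBFS.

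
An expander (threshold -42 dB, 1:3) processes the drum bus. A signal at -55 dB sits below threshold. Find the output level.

-81 dB

Undershoot = (-42) − (-55) = 13 dB.
At 1:3, that expands to 39 dB under threshold.
Output = -42 − 39 = -81 dB.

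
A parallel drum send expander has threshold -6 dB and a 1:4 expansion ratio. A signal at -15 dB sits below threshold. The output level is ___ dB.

Undershoot = (-6) − (-15) = 9 dB.
At 1:4, that expands to 36 dB under threshold.
Output = -6 − 36 = -42 dB.

-42 dB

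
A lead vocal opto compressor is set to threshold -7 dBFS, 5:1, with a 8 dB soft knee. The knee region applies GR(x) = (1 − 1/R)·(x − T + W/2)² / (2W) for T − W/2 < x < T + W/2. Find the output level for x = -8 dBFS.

x − T + W/2 = -8 − (-7) + 4 = 3.
GR = (1 − 1/5) × 3² / 16 = 0.8 × 9 / 16 = 0.45 dB.
Output = -8 − 0.45 = -8.45 dBFS.

-8.45 dBFS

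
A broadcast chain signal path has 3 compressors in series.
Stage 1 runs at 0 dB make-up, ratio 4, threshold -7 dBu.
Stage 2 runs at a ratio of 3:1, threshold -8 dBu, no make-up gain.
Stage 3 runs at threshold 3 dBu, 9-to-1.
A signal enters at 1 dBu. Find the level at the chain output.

-7 dBu

Stage 1: 8 dB above -7 dBu, reduced 4:1 to 2 dB above → -5 dBu.
Stage 2: 3 dB above -8 dBu, reduced 3:1 to 1 dB above → -7 dBu.
Stage 3: -7 dBu is at or below the 3 dBu threshold — no compression; output -7 dBu.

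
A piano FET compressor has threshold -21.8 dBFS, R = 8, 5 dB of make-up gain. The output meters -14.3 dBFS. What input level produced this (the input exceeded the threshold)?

Stripping the +5 dB make-up gives -19.3 dBFS at the gain stage.
The compressed level sits -19.3 − (-21.8) = 2.5 dB over threshold.
Input overshoot = R × output overshoot = 20 dB → input = -21.8 + 20 = -1.8 dBFS.

-1.8 dBFS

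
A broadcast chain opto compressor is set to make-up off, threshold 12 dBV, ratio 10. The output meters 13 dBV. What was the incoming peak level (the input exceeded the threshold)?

That's 1 dB above the 12 dBV threshold.
Undo the ratio: input overshoot = 1 × 10 = 10 dB, giving input = 22 dBV.

22 dBV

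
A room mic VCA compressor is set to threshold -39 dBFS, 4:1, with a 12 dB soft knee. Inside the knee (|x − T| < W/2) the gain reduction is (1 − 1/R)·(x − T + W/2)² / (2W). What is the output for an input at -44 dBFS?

x − T + W/2 = -44 − (-39) + 6 = 1.
GR = (1 − 1/4) × 1² / 24 = 0.75 × 1 / 24 = 0.03125 dB.
Output = -44 − 0.03125 = -44.03125 dBFS.

-44.03125 dBFS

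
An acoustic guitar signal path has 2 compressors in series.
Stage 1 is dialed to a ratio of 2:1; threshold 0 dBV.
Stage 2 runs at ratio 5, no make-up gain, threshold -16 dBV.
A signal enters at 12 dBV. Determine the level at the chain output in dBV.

-11.6 dBV

Stage 1: 12 dBV is 12 dB over 0 dBV; at 2:1 that becomes 6 dB over, giving 6 dBV.
Stage 2: 6 dBV is 22 dB over -16 dBV; at 5:1 that becomes 4.4 dB over, giving -11.6 dBV.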